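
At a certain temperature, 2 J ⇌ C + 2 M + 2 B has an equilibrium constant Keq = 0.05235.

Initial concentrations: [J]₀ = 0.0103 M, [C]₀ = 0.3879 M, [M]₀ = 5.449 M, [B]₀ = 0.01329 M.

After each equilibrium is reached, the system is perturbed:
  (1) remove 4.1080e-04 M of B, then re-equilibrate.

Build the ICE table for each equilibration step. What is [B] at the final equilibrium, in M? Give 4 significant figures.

[B]_eq = 0.001477 M

Q₀ = 19.17 vs Keq = 0.05235 ⇒ Q>K, reverse
Step 1:
                   J          C          M          B
  init        0.0103     0.3879      5.449    0.01329
  Δ          0.01179  -0.005893   -0.01179   -0.01179
  eq         0.02209      0.382      5.437   0.001504
  solve Keq expr → x = -0.005893; check Q = 0.05235
Then remove 4.1080e-04 M of B.
Step 2:
                   J          C          M          B
  init       0.02209      0.382      5.437   0.001093
  Δ       -3.8417e-04 1.9208e-04 3.8417e-04 3.8417e-04
  eq          0.0217     0.3822      5.438   0.001477
  solve Keq expr → x = 1.9208e-04; check Q = 0.05235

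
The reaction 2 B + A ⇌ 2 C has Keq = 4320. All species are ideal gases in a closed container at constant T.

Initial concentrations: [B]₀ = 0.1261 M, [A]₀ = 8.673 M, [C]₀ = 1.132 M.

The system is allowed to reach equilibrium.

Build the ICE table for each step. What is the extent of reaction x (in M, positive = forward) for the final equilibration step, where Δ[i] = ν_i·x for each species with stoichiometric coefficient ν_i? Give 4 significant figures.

Q₀ = 9.292 vs Keq = 4320 ⇒ Q<K, forward
Step 1:
                    B           A           C
  I            0.1261       8.673       1.132
  C           -0.1196    -0.05981      0.1196
  E          0.006489       8.613       1.252
  solve Keq expr → x = 0.05981; check Q = 4320

x = 0.05981 M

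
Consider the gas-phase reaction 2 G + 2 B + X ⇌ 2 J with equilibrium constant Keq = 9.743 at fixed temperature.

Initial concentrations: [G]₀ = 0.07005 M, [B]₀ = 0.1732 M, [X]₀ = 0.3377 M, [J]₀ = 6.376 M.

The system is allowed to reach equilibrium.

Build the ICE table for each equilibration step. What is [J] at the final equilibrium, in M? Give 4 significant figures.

Q₀ = 8.1781e+05 vs Keq = 9.743 ⇒ Q>K, reverse
Step 1:
                   G          B          X          J
  init       0.07005     0.1732     0.3377      6.376
  Δ            1.191      1.191     0.5954     -1.191
  eq           1.261      1.364     0.9331      5.185
  solve Keq expr → x = -0.5954; check Q = 9.743

[J]_eq = 5.185 M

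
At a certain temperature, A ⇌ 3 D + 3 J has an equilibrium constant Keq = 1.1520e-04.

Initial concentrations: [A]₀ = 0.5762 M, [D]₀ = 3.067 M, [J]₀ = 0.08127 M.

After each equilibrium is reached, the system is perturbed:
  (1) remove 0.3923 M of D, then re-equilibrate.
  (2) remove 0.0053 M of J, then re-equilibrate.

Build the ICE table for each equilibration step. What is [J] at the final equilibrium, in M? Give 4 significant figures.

[J]_eq = 0.01567 M

Q₀ = 0.02688 vs Keq = 1.1520e-04 ⇒ Q>K, reverse
Step 1:
                    A           D           J
  Initial      0.5762       3.067     0.08127
  Change      0.02253     -0.0676     -0.0676
  Equil        0.5987       2.999     0.01367
  solve Keq expr → x = -0.02253; check Q = 1.1520e-04
Then remove 0.3923 M of D.
Step 2:
                    A           D           J
  Initial      0.5987       2.607     0.01367
  Change  -6.7972e-04    0.002039    0.002039
  Equil        0.5981       2.609     0.01571
  solve Keq expr → x = 6.7972e-04; check Q = 1.1520e-04
Then remove 0.0053 M of J.
Step 3:
                    A           D           J
  Initial      0.5981       2.609     0.01041
  Change    -0.001751    0.005253    0.005253
  Equil        0.5963       2.614     0.01567
  solve Keq expr → x = 0.001751; check Q = 1.1520e-04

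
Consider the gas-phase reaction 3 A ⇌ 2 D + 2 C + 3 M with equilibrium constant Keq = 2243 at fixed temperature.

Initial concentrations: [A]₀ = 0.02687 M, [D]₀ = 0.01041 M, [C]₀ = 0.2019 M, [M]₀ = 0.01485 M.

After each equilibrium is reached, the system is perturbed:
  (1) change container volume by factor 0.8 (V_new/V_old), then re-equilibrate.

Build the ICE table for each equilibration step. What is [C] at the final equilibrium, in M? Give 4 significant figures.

[C]_eq = 0.2746 M

Q₀ = 7.4568e-07 vs Keq = 2243 ⇒ Q<K, forward
Step 1:
                  A         D         C         M
  I         0.02687   0.01041    0.2019   0.01485
  C        -0.02676   0.01784   0.01784   0.02676
  E       1.0738e-04   0.02825    0.2197   0.04161
  solve Keq expr → x = 0.008921; check Q = 2243
Then change container volume by factor 0.8 (V_new/V_old).
Step 2:
                  A         D         C         M
  I       1.3422e-04   0.03531    0.2747   0.05202
  C       4.6232e-05 -3.0822e-05 -3.0822e-05 -4.6232e-05
  E       1.8046e-04   0.03528    0.2746   0.05197
  solve Keq expr → x = -1.5411e-05; check Q = 2243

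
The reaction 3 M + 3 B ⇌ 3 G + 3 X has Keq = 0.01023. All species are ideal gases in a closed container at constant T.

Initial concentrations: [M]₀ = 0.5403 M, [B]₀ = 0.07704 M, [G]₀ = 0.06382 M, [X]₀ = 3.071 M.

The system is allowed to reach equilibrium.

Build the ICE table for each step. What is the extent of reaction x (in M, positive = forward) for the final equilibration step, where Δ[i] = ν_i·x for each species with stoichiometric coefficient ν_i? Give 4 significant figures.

x = -0.01933 M

Q₀ = 104.4 vs Keq = 0.01023 ⇒ Q>K, reverse
Step 1:
                  M         B         G         X
  Initial    0.5403   0.07704   0.06382     3.071
  Change      0.058     0.058    -0.058    -0.058
  Equil      0.5983     0.135  0.005821     3.013
  solve Keq expr → x = -0.01933; check Q = 0.01023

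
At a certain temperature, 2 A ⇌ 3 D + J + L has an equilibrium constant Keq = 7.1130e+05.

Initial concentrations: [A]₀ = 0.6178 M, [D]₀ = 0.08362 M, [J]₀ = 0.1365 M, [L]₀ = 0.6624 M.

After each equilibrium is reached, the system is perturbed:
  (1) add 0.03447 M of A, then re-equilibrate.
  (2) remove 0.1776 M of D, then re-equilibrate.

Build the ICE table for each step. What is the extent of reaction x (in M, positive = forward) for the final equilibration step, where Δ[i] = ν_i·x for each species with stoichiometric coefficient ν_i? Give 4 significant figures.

x = 1.0495e-04 M

Q₀ = 1.3851e-04 vs Keq = 7.1130e+05 ⇒ Q<K, forward
Step 1:
                  A         D         J         L
  Initial    0.6178   0.08362    0.1365    0.6624
  Change     -0.617    0.9255    0.3085    0.3085
  Equil   7.9007e-04     1.009     0.445    0.9709
  solve Keq expr → x = 0.3085; check Q = 7.1130e+05
Then add 0.03447 M of A.
Step 2:
                  A         D         J         L
  Initial   0.03526     1.009     0.445    0.9709
  Change   -0.03438   0.05158   0.01719   0.01719
  Equil   8.7535e-04     1.061    0.4622    0.9881
  solve Keq expr → x = 0.01719; check Q = 7.1130e+05
Then remove 0.1776 M of D.
Step 3:
                  A         D         J         L
  Initial 8.7535e-04    0.8831    0.4622    0.9881
  Change  -2.0990e-04 3.1486e-04 1.0495e-04 1.0495e-04
  Equil   6.6545e-04    0.8834    0.4623    0.9882
  solve Keq expr → x = 1.0495e-04; check Q = 7.1130e+05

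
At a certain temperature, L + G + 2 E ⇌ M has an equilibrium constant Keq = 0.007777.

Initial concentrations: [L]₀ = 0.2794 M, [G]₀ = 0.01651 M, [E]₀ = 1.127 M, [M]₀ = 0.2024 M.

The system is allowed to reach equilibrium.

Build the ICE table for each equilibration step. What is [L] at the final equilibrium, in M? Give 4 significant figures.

Q₀ = 34.55 vs Keq = 0.007777 ⇒ Q>K, reverse
Step 1:
                   L          G          E          M
  init        0.2794    0.01651      1.127     0.2024
  Δ           0.2005     0.2005      0.401    -0.2005
  eq          0.4799      0.217      1.528   0.001891
  solve Keq expr → x = -0.2005; check Q = 0.007777

[L]_eq = 0.4799 M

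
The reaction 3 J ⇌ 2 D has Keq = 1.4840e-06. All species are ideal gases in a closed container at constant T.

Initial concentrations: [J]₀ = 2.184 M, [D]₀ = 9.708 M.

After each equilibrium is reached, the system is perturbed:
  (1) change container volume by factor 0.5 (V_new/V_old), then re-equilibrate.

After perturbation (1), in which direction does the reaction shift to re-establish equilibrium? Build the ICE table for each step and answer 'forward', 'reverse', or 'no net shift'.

Direction: forward

Q₀ = 9.047 vs Keq = 1.4840e-06 ⇒ Q>K, reverse
Step 1:
                    J           D
  Initial       2.184       9.708
  Change        14.44      -9.625
  Equil         16.62     0.08256
  solve Keq expr → x = -4.813; check Q = 1.4840e-06
Then change container volume by factor 0.5 (V_new/V_old).
Step 2:
                    J           D
  Initial       33.24      0.1651
  Change       -0.101     0.06733
  Equil         33.14      0.2324
  solve Keq expr → x = 0.03366; check Q = 1.4840e-06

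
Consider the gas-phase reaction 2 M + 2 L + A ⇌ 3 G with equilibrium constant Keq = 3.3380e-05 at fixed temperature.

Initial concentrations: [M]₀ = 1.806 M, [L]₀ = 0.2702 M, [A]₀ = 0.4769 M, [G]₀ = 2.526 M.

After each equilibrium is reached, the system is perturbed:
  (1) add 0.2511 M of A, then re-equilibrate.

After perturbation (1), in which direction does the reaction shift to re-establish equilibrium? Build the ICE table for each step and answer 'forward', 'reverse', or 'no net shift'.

Direction: forward

Q₀ = 141.9 vs Keq = 3.3380e-05 ⇒ Q>K, reverse
Step 1:
                   M          L          A          G
  init         1.806     0.2702     0.4769      2.526
  Δ            1.604      1.604     0.8019     -2.406
  eq            3.41      1.874      1.279     0.1203
  solve Keq expr → x = -0.8019; check Q = 3.3380e-05
Then add 0.2511 M of A.
Step 2:
                   M          L          A          G
  init          3.41      1.874       1.53     0.1203
  Δ        -0.004678  -0.004678  -0.002339   0.007017
  eq           3.405      1.869      1.528     0.1274
  solve Keq expr → x = 0.002339; check Q = 3.3380e-05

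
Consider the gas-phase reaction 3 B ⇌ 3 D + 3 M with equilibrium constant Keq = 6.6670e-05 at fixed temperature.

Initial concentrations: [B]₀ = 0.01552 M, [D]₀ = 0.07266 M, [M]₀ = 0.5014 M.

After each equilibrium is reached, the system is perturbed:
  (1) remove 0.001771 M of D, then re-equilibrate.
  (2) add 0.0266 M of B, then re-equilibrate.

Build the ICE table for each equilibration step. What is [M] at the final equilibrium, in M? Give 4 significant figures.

[M]_eq = 0.44 M

Q₀ = 12.93 vs Keq = 6.6670e-05 ⇒ Q>K, reverse
Step 1:
                   B          D          M
  init       0.01552    0.07266     0.5014
  Δ          0.06516   -0.06516   -0.06516
  eq         0.08068   0.007499     0.4362
  solve Keq expr → x = -0.02172; check Q = 6.6670e-05
Then remove 0.001771 M of D.
Step 2:
                   B          D          M
  init       0.08068   0.005728     0.4362
  Δ        -0.001596   0.001596   0.001596
  eq         0.07908   0.007324     0.4378
  solve Keq expr → x = 5.3196e-04; check Q = 6.6670e-05
Then add 0.0266 M of B.
Step 3:
                   B          D          M
  init        0.1057   0.007324     0.4378
  Δ        -0.002211   0.002211   0.002211
  eq          0.1035   0.009535       0.44
  solve Keq expr → x = 7.3687e-04; check Q = 6.6670e-05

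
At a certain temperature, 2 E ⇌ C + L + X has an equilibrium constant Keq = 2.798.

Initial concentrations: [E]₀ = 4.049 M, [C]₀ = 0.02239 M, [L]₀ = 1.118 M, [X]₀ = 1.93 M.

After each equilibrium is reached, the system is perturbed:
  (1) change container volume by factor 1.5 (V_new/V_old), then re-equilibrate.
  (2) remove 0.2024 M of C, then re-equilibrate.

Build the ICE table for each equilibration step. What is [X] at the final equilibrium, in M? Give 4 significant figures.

[X]_eq = 2.168 M

Q₀ = 0.002947 vs Keq = 2.798 ⇒ Q<K, forward
Step 1:
                    E           C           L           X
  init          4.049     0.02239       1.118        1.93
  Δ            -2.323       1.161       1.161       1.161
  eq            1.726       1.184       2.279       3.091
  solve Keq expr → x = 1.161; check Q = 2.798
Then change container volume by factor 1.5 (V_new/V_old).
Step 2:
                    E           C           L           X
  init          1.151      0.7891        1.52       2.061
  Δ           -0.1344     0.06721     0.06721     0.06721
  eq            1.017      0.8563       1.587       2.128
  solve Keq expr → x = 0.06721; check Q = 2.798
Then remove 0.2024 M of C.
Step 3:
                    E           C           L           X
  init          1.017      0.6539       1.587       2.128
  Δ          -0.08084     0.04042     0.04042     0.04042
  eq           0.9357      0.6943       1.627       2.168
  solve Keq expr → x = 0.04042; check Q = 2.798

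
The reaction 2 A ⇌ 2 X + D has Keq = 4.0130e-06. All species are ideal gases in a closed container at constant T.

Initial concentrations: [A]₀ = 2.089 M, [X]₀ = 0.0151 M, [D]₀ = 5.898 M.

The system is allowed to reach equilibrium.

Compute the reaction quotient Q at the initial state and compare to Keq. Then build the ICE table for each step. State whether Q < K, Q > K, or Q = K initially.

Q₀ = 3.0816e-04 vs Keq = 4.0130e-06 ⇒ Q>K, reverse
Step 1:
                    A           X           D
  init          2.089      0.0151       5.898
  Δ           0.01336    -0.01336   -0.006682
  eq            2.102    0.001735       5.891
  solve Keq expr → x = -0.006682; check Q = 4.0130e-06

Q₀ = 3.0816e-04; Q > K (proceeds reverse)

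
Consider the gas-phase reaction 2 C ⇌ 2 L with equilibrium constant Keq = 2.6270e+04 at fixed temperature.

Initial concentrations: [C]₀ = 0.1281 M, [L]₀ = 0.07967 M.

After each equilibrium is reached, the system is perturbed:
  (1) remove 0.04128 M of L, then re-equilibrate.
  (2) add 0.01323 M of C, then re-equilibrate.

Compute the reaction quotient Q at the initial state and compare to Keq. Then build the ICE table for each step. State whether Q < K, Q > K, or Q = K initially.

Q₀ = 0.3868; Q < K (proceeds forward)

Q₀ = 0.3868 vs Keq = 2.6270e+04 ⇒ Q<K, forward
Step 1:
                  C         L
  Initial    0.1281   0.07967
  Change    -0.1268    0.1268
  Equil    0.001274    0.2065
  solve Keq expr → x = 0.06341; check Q = 2.6270e+04
Then remove 0.04128 M of L.
Step 2:
                  C         L
  Initial  0.001274    0.1652
  Change  -2.5313e-04 2.5313e-04
  Equil    0.001021    0.1655
  solve Keq expr → x = 1.2656e-04; check Q = 2.6270e+04
Then add 0.01323 M of C.
Step 3:
                  C         L
  Initial   0.01425    0.1655
  Change   -0.01315   0.01315
  Equil    0.001102    0.1786
  solve Keq expr → x = 0.006574; check Q = 2.6270e+04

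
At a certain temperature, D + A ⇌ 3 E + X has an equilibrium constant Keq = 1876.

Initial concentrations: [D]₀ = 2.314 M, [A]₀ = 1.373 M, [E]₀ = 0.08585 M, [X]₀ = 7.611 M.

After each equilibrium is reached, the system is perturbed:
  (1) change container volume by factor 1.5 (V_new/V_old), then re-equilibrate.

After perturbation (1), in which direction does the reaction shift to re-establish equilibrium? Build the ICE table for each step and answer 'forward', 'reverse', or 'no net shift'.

Q₀ = 0.001516 vs Keq = 1876 ⇒ Q<K, forward
Step 1:
                  D         A         E         X
  Initial     2.314     1.373   0.08585     7.611
  Change     -1.178    -1.178     3.533     1.178
  Equil       1.136    0.1954     3.619     8.789
  solve Keq expr → x = 1.178; check Q = 1876
Then change container volume by factor 1.5 (V_new/V_old).
Step 2:
                  D         A         E         X
  Initial    0.7576    0.1302     2.413     5.859
  Change   -0.05385  -0.05385    0.1616   0.05385
  Equil      0.7037   0.07639     2.574     5.913
  solve Keq expr → x = 0.05385; check Q = 1876

Direction: forward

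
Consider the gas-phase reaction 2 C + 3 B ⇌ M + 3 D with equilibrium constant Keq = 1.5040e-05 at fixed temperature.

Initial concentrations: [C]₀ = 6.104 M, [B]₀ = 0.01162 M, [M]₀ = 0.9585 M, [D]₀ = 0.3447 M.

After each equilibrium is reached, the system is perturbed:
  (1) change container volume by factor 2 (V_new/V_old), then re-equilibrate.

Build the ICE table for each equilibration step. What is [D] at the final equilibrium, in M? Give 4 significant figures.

Q₀ = 671.5 vs Keq = 1.5040e-05 ⇒ Q>K, reverse
Step 1:
                  C         B         M         D
  init        6.104   0.01162    0.9585    0.3447
  Δ          0.2104    0.3156   -0.1052   -0.3156
  eq          6.314    0.3272    0.8533   0.02909
  solve Keq expr → x = -0.1052; check Q = 1.5040e-05
Then change container volume by factor 2 (V_new/V_old).
Step 2:
                  C         B         M         D
  init        3.157    0.1636    0.4266   0.01455
  Δ        0.001861  0.002791 -9.3027e-04 -0.002791
  eq          3.159    0.1664    0.4257   0.01176
  solve Keq expr → x = -9.3027e-04; check Q = 1.5040e-05

[D]_eq = 0.01176 M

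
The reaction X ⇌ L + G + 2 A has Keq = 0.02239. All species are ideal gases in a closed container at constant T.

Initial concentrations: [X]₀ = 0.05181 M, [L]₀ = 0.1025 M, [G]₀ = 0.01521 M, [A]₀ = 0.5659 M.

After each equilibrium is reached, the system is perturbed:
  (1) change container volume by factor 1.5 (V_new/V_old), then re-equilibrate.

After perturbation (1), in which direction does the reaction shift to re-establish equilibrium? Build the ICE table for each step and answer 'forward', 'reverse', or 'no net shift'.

Q₀ = 0.009636 vs Keq = 0.02239 ⇒ Q<K, forward
Step 1:
                    X           L           G           A
  Initial     0.05181      0.1025     0.01521      0.5659
  Change    -0.009507    0.009507    0.009507     0.01901
  Equil        0.0423       0.112     0.02472      0.5849
  solve Keq expr → x = 0.009507; check Q = 0.02239
Then change container volume by factor 1.5 (V_new/V_old).
Step 2:
                    X           L           G           A
  Initial      0.0282     0.07467     0.01648      0.3899
  Change     -0.01068     0.01068     0.01068     0.02137
  Equil       0.01752     0.08536     0.02716      0.4113
  solve Keq expr → x = 0.01068; check Q = 0.02239

Direction: forward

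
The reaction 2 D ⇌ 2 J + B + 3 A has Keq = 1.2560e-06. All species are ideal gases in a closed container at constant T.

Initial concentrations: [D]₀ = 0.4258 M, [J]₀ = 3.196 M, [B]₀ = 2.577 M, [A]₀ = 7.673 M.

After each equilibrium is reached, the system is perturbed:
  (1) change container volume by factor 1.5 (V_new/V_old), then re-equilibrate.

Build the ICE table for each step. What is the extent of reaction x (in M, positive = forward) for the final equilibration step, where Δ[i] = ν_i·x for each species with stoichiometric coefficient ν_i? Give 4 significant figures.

x = 3.4866e-04 M

Q₀ = 6.5586e+04 vs Keq = 1.2560e-06 ⇒ Q>K, reverse
Step 1:
                  D         J         B         A
  I          0.4258     3.196     2.577     7.673
  C           3.195    -3.195    -1.598    -4.793
  E           3.621 8.3885e-04    0.9794      2.88
  solve Keq expr → x = -1.598; check Q = 1.2560e-06
Then change container volume by factor 1.5 (V_new/V_old).
Step 2:
                  D         J         B         A
  I           2.414 5.5924e-04    0.6529      1.92
  C       -6.9732e-04 6.9732e-04 3.4866e-04  0.001046
  E           2.413  0.001257    0.6533     1.921
  solve Keq expr → x = 3.4866e-04; check Q = 1.2560e-06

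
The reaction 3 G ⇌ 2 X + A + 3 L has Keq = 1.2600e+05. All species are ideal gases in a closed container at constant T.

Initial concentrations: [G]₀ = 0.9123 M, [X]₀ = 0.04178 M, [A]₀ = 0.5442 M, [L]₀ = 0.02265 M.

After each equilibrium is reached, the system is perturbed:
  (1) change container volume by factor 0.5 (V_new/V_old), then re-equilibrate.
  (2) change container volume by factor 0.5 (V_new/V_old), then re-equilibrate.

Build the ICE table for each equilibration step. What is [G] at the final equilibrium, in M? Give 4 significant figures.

[G]_eq = 0.1931 M

Q₀ = 1.4537e-08 vs Keq = 1.2600e+05 ⇒ Q<K, forward
Step 1:
                    G           X           A           L
  init         0.9123     0.04178      0.5442     0.02265
  Δ           -0.8994      0.5996      0.2998      0.8994
  eq          0.01293      0.6414       0.844       0.922
  solve Keq expr → x = 0.2998; check Q = 1.2600e+05
Then change container volume by factor 0.5 (V_new/V_old).
Step 2:
                    G           X           A           L
  init        0.02585       1.283       1.688       1.844
  Δ           0.02464    -0.01643   -0.008214    -0.02464
  eq          0.05049       1.266        1.68       1.819
  solve Keq expr → x = -0.008214; check Q = 1.2600e+05
Then change container volume by factor 0.5 (V_new/V_old).
Step 3:
                    G           X           A           L
  init          0.101       2.533        3.36       3.639
  Δ           0.09209    -0.06139     -0.0307    -0.09209
  eq           0.1931       2.471       3.329       3.547
  solve Keq expr → x = -0.0307; check Q = 1.2600e+05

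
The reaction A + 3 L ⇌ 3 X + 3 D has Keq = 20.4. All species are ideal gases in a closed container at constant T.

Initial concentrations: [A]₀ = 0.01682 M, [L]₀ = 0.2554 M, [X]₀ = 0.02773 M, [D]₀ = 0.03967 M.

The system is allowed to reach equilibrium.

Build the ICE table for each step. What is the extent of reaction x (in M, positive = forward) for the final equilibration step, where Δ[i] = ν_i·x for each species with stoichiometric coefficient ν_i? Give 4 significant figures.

x = 0.01682 M

Q₀ = 4.7506e-06 vs Keq = 20.4 ⇒ Q<K, forward
Step 1:
                    A           L           X           D
  I           0.01682      0.2554     0.02773     0.03967
  C          -0.01682    -0.05045     0.05045     0.05045
  E        1.9922e-06      0.2049     0.07818     0.09012
  solve Keq expr → x = 0.01682; check Q = 20.4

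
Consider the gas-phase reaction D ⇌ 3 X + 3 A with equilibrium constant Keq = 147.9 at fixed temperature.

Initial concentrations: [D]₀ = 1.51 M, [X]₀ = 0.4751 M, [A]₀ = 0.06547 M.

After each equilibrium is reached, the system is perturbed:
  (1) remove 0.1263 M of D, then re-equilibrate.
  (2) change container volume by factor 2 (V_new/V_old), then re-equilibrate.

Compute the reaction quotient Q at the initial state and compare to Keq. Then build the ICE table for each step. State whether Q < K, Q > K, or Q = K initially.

Q₀ = 1.9930e-05 vs Keq = 147.9 ⇒ Q<K, forward
Step 1:
                  D         X         A
  init         1.51    0.4751   0.06547
  Δ         -0.6592     1.978     1.978
  eq         0.8508     2.453     2.043
  solve Keq expr → x = 0.6592; check Q = 147.9
Then remove 0.1263 M of D.
Step 2:
                  D         X         A
  init       0.7245     2.453     2.043
  Δ         0.01686  -0.05057  -0.05057
  eq         0.7414     2.402     1.993
  solve Keq expr → x = -0.01686; check Q = 147.9
Then change container volume by factor 2 (V_new/V_old).
Step 3:
                  D         X         A
  init       0.3707     1.201    0.9963
  Δ         -0.2037     0.611     0.611
  eq          0.167     1.812     1.607
  solve Keq expr → x = 0.2037; check Q = 147.9

Q₀ = 1.9930e-05; Q < K (proceeds forward)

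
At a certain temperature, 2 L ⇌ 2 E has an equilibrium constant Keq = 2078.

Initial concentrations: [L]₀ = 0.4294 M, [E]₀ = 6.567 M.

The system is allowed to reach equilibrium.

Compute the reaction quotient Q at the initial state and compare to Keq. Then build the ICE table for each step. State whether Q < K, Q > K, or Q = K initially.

Q₀ = 233.9; Q < K (proceeds forward)

Q₀ = 233.9 vs Keq = 2078 ⇒ Q<K, forward
Step 1:
                  L         E
  Initial    0.4294     6.567
  Change    -0.2792    0.2792
  Equil      0.1502     6.846
  solve Keq expr → x = 0.1396; check Q = 2078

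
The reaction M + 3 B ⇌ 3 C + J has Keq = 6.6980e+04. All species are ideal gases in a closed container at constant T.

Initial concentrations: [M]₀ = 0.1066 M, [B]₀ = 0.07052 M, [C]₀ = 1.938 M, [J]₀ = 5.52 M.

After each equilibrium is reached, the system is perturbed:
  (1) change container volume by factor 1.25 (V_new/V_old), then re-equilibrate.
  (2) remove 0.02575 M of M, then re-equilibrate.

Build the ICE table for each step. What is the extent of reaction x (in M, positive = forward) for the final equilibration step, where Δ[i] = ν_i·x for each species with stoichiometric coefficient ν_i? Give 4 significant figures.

x = -0.003105 M

Q₀ = 1.0747e+06 vs Keq = 6.6980e+04 ⇒ Q>K, reverse
Step 1:
                  M         B         C         J
  init       0.1066   0.07052     1.938      5.52
  Δ         0.02872   0.08617  -0.08617  -0.02872
  eq         0.1353    0.1567     1.852     5.491
  solve Keq expr → x = -0.02872; check Q = 6.6980e+04
Then change container volume by factor 1.25 (V_new/V_old).
Step 2:
                  M         B         C         J
  init       0.1083    0.1254     1.481     4.393
  Δ               0         0         0         0
  eq         0.1083    0.1254     1.481     4.393
  solve Keq expr → x = 0; check Q = 6.6980e+04
Then remove 0.02575 M of M.
Step 3:
                  M         B         C         J
  init      0.08251    0.1254     1.481     4.393
  Δ        0.003105  0.009315 -0.009315 -0.003105
  eq        0.08561    0.1347     1.472      4.39
  solve Keq expr → x = -0.003105; check Q = 6.6980e+04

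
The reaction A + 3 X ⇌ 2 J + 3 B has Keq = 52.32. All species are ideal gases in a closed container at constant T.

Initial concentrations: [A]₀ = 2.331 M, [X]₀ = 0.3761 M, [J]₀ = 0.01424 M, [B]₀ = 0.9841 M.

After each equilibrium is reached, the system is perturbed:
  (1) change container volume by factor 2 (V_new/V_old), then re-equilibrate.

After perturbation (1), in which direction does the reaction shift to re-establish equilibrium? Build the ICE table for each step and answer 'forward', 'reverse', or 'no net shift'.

Q₀ = 0.001558 vs Keq = 52.32 ⇒ Q<K, forward
Step 1:
                  A         X         J         B
  Initial     2.331    0.3761   0.01424    0.9841
  Change   -0.09529   -0.2859    0.1906    0.2859
  Equil       2.236   0.09023    0.2048      1.27
  solve Keq expr → x = 0.09529; check Q = 52.32
Then change container volume by factor 2 (V_new/V_old).
Step 2:
                  A         X         J         B
  Initial     1.118   0.04511    0.1024     0.635
  Change  -0.002551 -0.007653  0.005102  0.007653
  Equil       1.115   0.03746    0.1075    0.6426
  solve Keq expr → x = 0.002551; check Q = 52.32

Direction: forward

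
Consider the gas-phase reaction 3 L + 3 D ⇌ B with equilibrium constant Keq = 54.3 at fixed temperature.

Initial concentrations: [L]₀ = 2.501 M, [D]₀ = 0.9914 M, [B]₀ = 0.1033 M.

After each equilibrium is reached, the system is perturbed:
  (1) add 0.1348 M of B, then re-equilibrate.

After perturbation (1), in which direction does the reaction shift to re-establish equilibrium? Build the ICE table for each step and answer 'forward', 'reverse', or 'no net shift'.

Q₀ = 0.006777 vs Keq = 54.3 ⇒ Q<K, forward
Step 1:
                   L          D          B
  I            2.501     0.9914     0.1033
  C          -0.8725    -0.8725     0.2908
  E            1.628     0.1189     0.3941
  solve Keq expr → x = 0.2908; check Q = 54.3
Then add 0.1348 M of B.
Step 2:
                   L          D          B
  I            1.628     0.1189     0.5289
  C          0.01106    0.01106  -0.003687
  E             1.64       0.13     0.5252
  solve Keq expr → x = -0.003687; check Q = 54.3

Direction: reverse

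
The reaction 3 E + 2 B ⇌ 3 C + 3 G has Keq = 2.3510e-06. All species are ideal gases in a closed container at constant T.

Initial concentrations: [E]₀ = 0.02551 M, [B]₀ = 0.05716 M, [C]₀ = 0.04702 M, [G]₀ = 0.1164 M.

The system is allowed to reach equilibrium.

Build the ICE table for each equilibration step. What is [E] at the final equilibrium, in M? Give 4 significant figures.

Q₀ = 3.023 vs Keq = 2.3510e-06 ⇒ Q>K, reverse
Step 1:
                  E         B         C         G
  I         0.02551   0.05716   0.04702    0.1164
  C         0.04448   0.02966  -0.04448  -0.04448
  E         0.06999   0.08682  0.002537   0.07192
  solve Keq expr → x = -0.01483; check Q = 2.3510e-06

[E]_eq = 0.06999 M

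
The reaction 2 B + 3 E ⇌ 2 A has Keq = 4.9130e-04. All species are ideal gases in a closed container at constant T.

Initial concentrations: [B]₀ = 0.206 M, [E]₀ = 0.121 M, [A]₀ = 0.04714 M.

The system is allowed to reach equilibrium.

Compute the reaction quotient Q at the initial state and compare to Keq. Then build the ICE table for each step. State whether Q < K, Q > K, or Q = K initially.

Q₀ = 29.56 vs Keq = 4.9130e-04 ⇒ Q>K, reverse
Step 1:
                    B           E           A
  Initial       0.206       0.121     0.04714
  Change      0.04667     0.07001    -0.04667
  Equil        0.2527       0.191  4.6753e-04
  solve Keq expr → x = -0.02334; check Q = 4.9130e-04

Q₀ = 29.56; Q > K (proceeds reverse)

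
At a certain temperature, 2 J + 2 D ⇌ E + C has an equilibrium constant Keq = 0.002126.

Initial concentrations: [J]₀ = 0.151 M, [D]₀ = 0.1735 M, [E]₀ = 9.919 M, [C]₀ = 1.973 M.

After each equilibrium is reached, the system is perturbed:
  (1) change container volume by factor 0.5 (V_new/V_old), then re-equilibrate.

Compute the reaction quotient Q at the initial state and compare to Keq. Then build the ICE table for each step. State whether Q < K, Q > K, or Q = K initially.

Q₀ = 2.8513e+04 vs Keq = 0.002126 ⇒ Q>K, reverse
Step 1:
                   J          D          E          C
  init         0.151     0.1735      9.919      1.973
  Δ            3.813      3.813     -1.907     -1.907
  eq           3.964      3.987      8.012    0.06629
  solve Keq expr → x = -1.907; check Q = 0.002126
Then change container volume by factor 0.5 (V_new/V_old).
Step 2:
                   J          D          E          C
  init         7.929      7.974      16.02     0.1326
  Δ          -0.5277    -0.5277     0.2638     0.2638
  eq           7.401      7.446      16.29     0.3964
  solve Keq expr → x = 0.2638; check Q = 0.002126

Q₀ = 2.8513e+04; Q > K (proceeds reverse)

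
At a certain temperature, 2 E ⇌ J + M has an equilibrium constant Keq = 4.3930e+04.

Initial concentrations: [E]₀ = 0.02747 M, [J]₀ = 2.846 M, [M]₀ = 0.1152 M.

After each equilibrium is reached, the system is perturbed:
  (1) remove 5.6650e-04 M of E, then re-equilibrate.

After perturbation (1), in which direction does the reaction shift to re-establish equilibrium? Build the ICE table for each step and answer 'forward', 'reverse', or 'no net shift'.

Q₀ = 434.5 vs Keq = 4.3930e+04 ⇒ Q<K, forward
Step 1:
                  E         J         M
  Initial   0.02747     2.846    0.1152
  Change   -0.02459   0.01229   0.01229
  Equil     0.00288     2.858    0.1275
  solve Keq expr → x = 0.01229; check Q = 4.3930e+04
Then remove 5.6650e-04 M of E.
Step 2:
                  E         J         M
  Initial  0.002314     2.858    0.1275
  Change  5.6318e-04 -2.8159e-04 -2.8159e-04
  Equil    0.002877     2.858    0.1272
  solve Keq expr → x = -2.8159e-04; check Q = 4.3930e+04

Direction: reverse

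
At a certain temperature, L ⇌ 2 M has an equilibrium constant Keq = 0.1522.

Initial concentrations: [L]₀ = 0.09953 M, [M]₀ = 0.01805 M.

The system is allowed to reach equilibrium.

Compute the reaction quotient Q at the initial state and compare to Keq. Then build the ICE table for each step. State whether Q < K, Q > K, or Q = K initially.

Q₀ = 0.003273; Q < K (proceeds forward)

Q₀ = 0.003273 vs Keq = 0.1522 ⇒ Q<K, forward
Step 1:
                    L           M
  init        0.09953     0.01805
  Δ          -0.03898     0.07795
  eq          0.06055       0.096
  solve Keq expr → x = 0.03898; check Q = 0.1522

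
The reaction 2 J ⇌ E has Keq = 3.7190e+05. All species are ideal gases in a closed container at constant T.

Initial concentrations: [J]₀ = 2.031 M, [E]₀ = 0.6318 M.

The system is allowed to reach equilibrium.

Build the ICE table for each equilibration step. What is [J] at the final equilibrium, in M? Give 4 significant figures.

Q₀ = 0.1532 vs Keq = 3.7190e+05 ⇒ Q<K, forward
Step 1:
                    J           E
  I             2.031      0.6318
  C            -2.029       1.014
  E          0.002104       1.646
  solve Keq expr → x = 1.014; check Q = 3.7190e+05

[J]_eq = 0.002104 M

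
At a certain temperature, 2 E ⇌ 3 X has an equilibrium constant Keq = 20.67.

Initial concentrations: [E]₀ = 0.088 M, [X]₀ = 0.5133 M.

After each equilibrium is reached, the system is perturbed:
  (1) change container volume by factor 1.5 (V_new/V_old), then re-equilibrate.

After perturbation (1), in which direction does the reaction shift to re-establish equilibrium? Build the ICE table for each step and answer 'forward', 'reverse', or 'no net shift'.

Q₀ = 17.46 vs Keq = 20.67 ⇒ Q<K, forward
Step 1:
                  E         X
  I           0.088    0.5133
  C       -0.005245  0.007867
  E         0.08276    0.5212
  solve Keq expr → x = 0.002622; check Q = 20.67
Then change container volume by factor 1.5 (V_new/V_old).
Step 2:
                  E         X
  I         0.05517    0.3474
  C       -0.007823   0.01173
  E         0.04735    0.3592
  solve Keq expr → x = 0.003911; check Q = 20.67

Direction: forward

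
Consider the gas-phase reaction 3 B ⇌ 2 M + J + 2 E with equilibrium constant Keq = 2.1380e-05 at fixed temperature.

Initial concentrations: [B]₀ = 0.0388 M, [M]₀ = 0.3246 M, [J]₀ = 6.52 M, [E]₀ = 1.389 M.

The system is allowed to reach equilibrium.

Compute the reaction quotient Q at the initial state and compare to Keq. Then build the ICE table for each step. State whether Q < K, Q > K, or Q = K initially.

Q₀ = 2.2691e+04 vs Keq = 2.1380e-05 ⇒ Q>K, reverse
Step 1:
                   B          M          J          E
  Initial     0.0388     0.3246       6.52      1.389
  Change      0.4859    -0.3239     -0.162    -0.3239
  Equil       0.5247 6.5443e-04      6.358      1.065
  solve Keq expr → x = -0.162; check Q = 2.1380e-05

Q₀ = 2.2691e+04; Q > K (proceeds reverse)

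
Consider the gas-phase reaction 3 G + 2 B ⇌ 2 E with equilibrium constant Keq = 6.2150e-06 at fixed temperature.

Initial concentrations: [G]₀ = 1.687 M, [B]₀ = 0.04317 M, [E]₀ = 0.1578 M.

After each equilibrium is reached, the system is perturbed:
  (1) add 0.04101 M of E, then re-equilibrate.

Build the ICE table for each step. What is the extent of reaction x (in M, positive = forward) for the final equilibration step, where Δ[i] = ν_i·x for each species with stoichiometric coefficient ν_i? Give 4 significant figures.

x = -0.02033 M

Q₀ = 2.783 vs Keq = 6.2150e-06 ⇒ Q>K, reverse
Step 1:
                   G          B          E
  init         1.687    0.04317     0.1578
  Δ           0.2347     0.1565    -0.1565
  eq           1.922     0.1996   0.001326
  solve Keq expr → x = -0.07824; check Q = 6.2150e-06
Then add 0.04101 M of E.
Step 2:
                   G          B          E
  init         1.922     0.1996    0.04234
  Δ            0.061    0.04066   -0.04066
  eq           1.983     0.2403   0.001673
  solve Keq expr → x = -0.02033; check Q = 6.2150e-06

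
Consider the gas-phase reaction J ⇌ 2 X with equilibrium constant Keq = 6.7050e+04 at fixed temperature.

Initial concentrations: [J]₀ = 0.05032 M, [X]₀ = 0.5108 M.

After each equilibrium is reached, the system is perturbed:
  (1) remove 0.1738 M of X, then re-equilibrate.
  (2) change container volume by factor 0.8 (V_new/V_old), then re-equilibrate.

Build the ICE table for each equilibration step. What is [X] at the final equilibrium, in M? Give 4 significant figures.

[X]_eq = 0.547 M

Q₀ = 5.185 vs Keq = 6.7050e+04 ⇒ Q<K, forward
Step 1:
                  J         X
  I         0.05032    0.5108
  C        -0.05031    0.1006
  E       5.5756e-06    0.6114
  solve Keq expr → x = 0.05031; check Q = 6.7050e+04
Then remove 0.1738 M of X.
Step 2:
                  J         X
  I       5.5756e-06    0.4376
  C       -2.7192e-06 5.4384e-06
  E       2.8564e-06    0.4376
  solve Keq expr → x = 2.7192e-06; check Q = 6.7050e+04
Then change container volume by factor 0.8 (V_new/V_old).
Step 3:
                  J         X
  I       3.5705e-06     0.547
  C       8.9261e-07 -1.7852e-06
  E       4.4631e-06     0.547
  solve Keq expr → x = -8.9261e-07; check Q = 6.7050e+04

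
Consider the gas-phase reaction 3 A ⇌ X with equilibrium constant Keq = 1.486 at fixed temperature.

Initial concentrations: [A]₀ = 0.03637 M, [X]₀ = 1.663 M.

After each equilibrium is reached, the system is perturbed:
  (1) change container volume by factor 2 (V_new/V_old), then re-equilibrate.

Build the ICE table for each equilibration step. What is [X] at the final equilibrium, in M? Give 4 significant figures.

Q₀ = 3.4567e+04 vs Keq = 1.486 ⇒ Q>K, reverse
Step 1:
                  A         X
  I         0.03637     1.663
  C          0.9326   -0.3109
  E           0.969     1.352
  solve Keq expr → x = -0.3109; check Q = 1.486
Then change container volume by factor 2 (V_new/V_old).
Step 2:
                  A         X
  I          0.4845    0.6761
  C          0.2514   -0.0838
  E          0.7359    0.5923
  solve Keq expr → x = -0.0838; check Q = 1.486

[X]_eq = 0.5923 M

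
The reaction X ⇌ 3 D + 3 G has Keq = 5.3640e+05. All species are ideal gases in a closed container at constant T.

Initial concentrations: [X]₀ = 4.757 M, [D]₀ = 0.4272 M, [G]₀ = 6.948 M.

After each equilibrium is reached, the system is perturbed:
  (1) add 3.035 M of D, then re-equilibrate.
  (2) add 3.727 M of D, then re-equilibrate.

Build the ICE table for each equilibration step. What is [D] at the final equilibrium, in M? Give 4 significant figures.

Q₀ = 5.497 vs Keq = 5.3640e+05 ⇒ Q<K, forward
Step 1:
                    X           D           G
  init          4.757      0.4272       6.948
  Δ            -2.403       7.208       7.208
  eq            2.354       7.635       14.16
  solve Keq expr → x = 2.403; check Q = 5.3640e+05
Then add 3.035 M of D.
Step 2:
                    X           D           G
  init          2.354       10.67       14.16
  Δ            0.5102      -1.531      -1.531
  eq            2.865        9.14       12.63
  solve Keq expr → x = -0.5102; check Q = 5.3640e+05
Then add 3.727 M of D.
Step 3:
                    X           D           G
  init          2.865       12.87       12.63
  Δ            0.5597      -1.679      -1.679
  eq            3.424       11.19       10.95
  solve Keq expr → x = -0.5597; check Q = 5.3640e+05

[D]_eq = 11.19 M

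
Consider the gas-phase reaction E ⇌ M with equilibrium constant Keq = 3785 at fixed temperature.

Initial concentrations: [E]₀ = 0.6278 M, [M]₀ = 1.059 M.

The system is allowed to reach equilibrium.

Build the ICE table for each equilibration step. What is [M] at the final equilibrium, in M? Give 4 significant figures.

Q₀ = 1.687 vs Keq = 3785 ⇒ Q<K, forward
Step 1:
                    E           M
  Initial      0.6278       1.059
  Change      -0.6274      0.6274
  Equil    4.4554e-04       1.686
  solve Keq expr → x = 0.6274; check Q = 3785

[M]_eq = 1.686 M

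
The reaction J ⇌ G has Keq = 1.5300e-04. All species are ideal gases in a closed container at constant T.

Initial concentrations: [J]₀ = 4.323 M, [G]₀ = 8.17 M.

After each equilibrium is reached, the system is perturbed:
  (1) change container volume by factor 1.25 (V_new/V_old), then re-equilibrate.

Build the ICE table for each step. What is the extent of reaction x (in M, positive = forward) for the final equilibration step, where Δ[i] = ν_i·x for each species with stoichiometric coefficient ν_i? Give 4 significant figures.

x = 0 M

Q₀ = 1.89 vs Keq = 1.5300e-04 ⇒ Q>K, reverse
Step 1:
                    J           G
  I             4.323        8.17
  C             8.168      -8.168
  E             12.49    0.001911
  solve Keq expr → x = -8.168; check Q = 1.5300e-04
Then change container volume by factor 1.25 (V_new/V_old).
Step 2:
                    J           G
  I             9.993    0.001529
  C                 0           0
  E             9.993    0.001529
  solve Keq expr → x = 0; check Q = 1.5300e-04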